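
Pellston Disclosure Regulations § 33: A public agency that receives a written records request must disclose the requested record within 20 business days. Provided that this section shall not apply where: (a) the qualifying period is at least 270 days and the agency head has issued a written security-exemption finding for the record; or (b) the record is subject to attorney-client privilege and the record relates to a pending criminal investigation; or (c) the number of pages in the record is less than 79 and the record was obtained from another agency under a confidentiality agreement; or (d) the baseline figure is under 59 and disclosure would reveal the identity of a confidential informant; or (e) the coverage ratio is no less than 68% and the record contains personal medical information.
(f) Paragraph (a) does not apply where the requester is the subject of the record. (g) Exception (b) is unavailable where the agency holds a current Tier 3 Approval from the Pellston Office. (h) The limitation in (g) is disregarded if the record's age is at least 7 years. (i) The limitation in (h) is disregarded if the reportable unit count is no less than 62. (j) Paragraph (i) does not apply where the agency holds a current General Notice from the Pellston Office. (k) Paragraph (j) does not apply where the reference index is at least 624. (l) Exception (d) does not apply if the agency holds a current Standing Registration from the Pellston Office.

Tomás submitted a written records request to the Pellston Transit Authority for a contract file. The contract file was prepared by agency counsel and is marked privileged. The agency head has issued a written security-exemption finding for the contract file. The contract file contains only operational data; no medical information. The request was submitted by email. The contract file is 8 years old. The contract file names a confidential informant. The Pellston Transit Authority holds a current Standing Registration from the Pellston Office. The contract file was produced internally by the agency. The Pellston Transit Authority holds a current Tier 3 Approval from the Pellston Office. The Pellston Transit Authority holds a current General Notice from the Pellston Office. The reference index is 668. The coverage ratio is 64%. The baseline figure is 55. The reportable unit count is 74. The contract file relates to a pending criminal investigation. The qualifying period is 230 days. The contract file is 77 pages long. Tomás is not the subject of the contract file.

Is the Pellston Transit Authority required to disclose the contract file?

Exception (a) requires that the qualifying period is at least 270 days; but the qualifying period is 230 days, short of 270 days, so (a) is unavailable.
All of (b)'s requirements are met (the contract file is privileged; the contract file relates to a pending investigation). But: (g) operates against (b): a current Tier 3 Approval is held. (h) is engaged (the record's age is 8 years, meeting the 7 years threshold), but yields to (i): (i) operates against (h): the reportable unit count is 74, meeting the 62 threshold. (j) would limit (i) — a current General Notice is held — but (k) sets (j) aside: (k) is engaged — the reference index is 668, meeting the 624 threshold. Exception (b) does not apply.
Exception (c) does not apply: the contract file was produced internally.
Exception (d)'s conditions are all satisfied: the baseline figure is 55, under the 59 limit; the contract file names a confidential informant. However, paragraph (l) must be considered: (l) applies — a current Standing Registration is held. (d) is therefore removed.
Exception (e) does not apply: the coverage ratio is 64%, short of 68%.
None of the exceptions is available; § 33 applies in full.

Yes — the Pellston Transit Authority must disclose the contract file.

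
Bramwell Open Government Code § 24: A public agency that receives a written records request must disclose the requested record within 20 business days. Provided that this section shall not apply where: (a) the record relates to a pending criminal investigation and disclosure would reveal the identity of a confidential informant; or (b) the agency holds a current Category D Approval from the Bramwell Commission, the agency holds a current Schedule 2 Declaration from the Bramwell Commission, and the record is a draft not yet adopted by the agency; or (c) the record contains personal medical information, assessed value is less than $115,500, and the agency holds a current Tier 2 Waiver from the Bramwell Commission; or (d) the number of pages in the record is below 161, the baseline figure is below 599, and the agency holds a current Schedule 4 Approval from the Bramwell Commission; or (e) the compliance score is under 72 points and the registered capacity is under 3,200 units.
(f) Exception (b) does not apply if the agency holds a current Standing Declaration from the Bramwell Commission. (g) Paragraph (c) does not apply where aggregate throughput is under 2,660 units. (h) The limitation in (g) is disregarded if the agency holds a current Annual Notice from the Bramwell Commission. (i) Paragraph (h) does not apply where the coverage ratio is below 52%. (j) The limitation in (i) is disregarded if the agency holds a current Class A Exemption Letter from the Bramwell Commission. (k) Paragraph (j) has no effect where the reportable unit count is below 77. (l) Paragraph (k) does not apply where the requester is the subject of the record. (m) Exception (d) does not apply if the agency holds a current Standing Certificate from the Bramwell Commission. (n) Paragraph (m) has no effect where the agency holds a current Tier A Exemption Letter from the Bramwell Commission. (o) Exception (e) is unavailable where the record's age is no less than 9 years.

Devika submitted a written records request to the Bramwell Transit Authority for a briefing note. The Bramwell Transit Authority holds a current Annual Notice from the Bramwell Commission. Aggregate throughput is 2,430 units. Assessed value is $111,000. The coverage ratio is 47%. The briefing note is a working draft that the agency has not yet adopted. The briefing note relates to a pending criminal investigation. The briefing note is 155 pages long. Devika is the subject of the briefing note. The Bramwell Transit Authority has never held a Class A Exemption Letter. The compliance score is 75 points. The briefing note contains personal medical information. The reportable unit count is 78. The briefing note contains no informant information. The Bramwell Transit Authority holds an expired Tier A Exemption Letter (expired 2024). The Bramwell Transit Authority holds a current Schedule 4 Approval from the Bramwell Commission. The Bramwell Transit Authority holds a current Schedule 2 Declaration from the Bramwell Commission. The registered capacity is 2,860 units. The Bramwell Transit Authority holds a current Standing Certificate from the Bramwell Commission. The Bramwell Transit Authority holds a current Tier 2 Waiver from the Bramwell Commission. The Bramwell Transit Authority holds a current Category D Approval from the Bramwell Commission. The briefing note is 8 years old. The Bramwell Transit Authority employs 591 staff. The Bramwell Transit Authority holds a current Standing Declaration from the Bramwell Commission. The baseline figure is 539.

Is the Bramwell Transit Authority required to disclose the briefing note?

Exception (a) fails — the briefing note contains no informant information.
Exception (b) is satisfied on its face — a current Category D Approval is held; a current Schedule 2 Declaration is held; the briefing note is an unadopted draft. However, paragraph (f) must be considered: (f) is engaged — a current Standing Declaration is held. (b) is therefore removed.
Exception (c): the briefing note contains personal medical information; assessed value is $111,000, less than the $115,500 limit; a current Tier 2 Waiver is held — every condition holds. However, paragraphs (g)–(l) must be considered: (g) operates — aggregate throughput is 2,430 units, under the 2,660 units limit. (h) applies (a current Annual Notice is held), but is set aside by (i): (i) operates against (h): the coverage ratio is 47%, below the 52% limit. (j) is inapplicable (no current Class A Exemption Letter is held), so (i) stands. So (c) is unavailable.
Exception (d) is satisfied on its face — the number of pages in the record is 155, below the 161 limit; the baseline figure is 539, below the 599 limit; a current Schedule 4 Approval is held. Turning to paragraphs (m)–(n): (m) is engaged — a current Standing Certificate is held. (n) is not triggered (no current Tier A Exemption Letter is held), so (m) stands. (d) is therefore removed.
Exception (e) fails — the compliance score is 75 points, not under 72 points.
No exception is made out. the Bramwell Transit Authority falls within the general rule.

Yes — the Bramwell Transit Authority must disclose the briefing note.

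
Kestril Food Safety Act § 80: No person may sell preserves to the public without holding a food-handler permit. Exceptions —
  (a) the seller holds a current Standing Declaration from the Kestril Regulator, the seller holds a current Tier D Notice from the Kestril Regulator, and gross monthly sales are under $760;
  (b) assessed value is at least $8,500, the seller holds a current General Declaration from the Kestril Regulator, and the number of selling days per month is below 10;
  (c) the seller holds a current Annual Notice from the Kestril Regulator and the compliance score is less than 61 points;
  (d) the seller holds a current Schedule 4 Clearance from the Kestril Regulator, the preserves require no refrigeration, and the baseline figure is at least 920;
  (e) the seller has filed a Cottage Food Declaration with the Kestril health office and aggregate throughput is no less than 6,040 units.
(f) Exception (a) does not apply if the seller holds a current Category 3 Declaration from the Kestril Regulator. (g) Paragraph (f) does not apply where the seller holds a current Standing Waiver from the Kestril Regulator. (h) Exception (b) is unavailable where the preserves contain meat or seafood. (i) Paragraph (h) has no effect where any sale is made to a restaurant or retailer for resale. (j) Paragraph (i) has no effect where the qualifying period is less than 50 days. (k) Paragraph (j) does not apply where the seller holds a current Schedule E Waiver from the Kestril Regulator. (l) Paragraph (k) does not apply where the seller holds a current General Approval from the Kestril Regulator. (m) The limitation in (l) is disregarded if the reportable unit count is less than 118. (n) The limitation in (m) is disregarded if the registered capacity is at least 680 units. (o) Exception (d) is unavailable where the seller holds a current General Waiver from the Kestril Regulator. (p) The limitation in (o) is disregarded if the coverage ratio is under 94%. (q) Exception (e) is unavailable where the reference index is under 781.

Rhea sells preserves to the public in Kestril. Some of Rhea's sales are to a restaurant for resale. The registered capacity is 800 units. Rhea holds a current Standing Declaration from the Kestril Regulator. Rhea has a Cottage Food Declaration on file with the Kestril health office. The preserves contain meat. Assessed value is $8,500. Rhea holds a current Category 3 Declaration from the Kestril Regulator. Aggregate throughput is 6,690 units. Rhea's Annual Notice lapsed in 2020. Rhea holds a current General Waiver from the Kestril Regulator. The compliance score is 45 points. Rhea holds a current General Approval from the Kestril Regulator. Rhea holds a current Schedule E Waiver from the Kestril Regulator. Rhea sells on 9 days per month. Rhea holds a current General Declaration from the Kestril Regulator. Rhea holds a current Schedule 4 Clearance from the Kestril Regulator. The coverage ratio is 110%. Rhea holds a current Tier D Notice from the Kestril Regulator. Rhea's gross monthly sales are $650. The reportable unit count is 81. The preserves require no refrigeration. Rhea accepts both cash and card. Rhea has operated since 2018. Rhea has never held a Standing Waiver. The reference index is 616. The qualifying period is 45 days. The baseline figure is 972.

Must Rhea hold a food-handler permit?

Exception (a)'s conditions are all satisfied: a current Standing Declaration is held; a current Tier D Notice is held; gross monthly sales are $650, under the $760 limit. However, paragraphs (f)–(g) must be considered: (f) applies — a current Category 3 Declaration is held. (g) is not triggered (no current Standing Waiver is held), so (f) stands. So (a) is unavailable.
Exception (b) is satisfied on its face — assessed value is $8,500, meeting the $8,500 threshold; a current General Declaration is held; the number of selling days per month is 9, below the 10 limit. Turning to paragraphs (h)–(n): (h) operates — the preserves contain meat. (i) would limit (h) — some sales are to a restaurant for resale — but (j) sets (i) aside: (j) is triggered — the qualifying period is 45 days, less than the 50 days limit. (k) would limit (j) — a current Schedule E Waiver is held — but (l) sets (k) aside: (l) operates — a current General Approval is held. (m) is triggered (the reportable unit count is 81, less than the 118 limit), but is overridden by (n): (n) operates against (m): the registered capacity is 800 units, meeting the 680 units threshold. Exception (b) does not apply.
Exception (c) requires that the seller holds a current Annual Notice from the Kestril Regulator; but no current Annual Notice is held, so (c) is unavailable.
Exception (d): a current Schedule 4 Clearance is held; the preserves are shelf-stable; the baseline figure is 972, meeting the 920 threshold — every condition holds. Turning to paragraphs (o)–(p): (o) is triggered — a current General Waiver is held. (p) is inapplicable (the coverage ratio is 110%, not under 94%), so (o) stands. Exception (d) does not apply.
All of (e)'s requirements are met (a Cottage Food Declaration is on file; aggregate throughput is 6,690 units, meeting the 6,040 units threshold). However, paragraph (q) must be considered: (q) operates against (e): the reference index is 616, under the 781 limit. So (e) is unavailable.
None of the exceptions is available; § 80 applies in full.

Yes — Rhea must hold a food-handler permit.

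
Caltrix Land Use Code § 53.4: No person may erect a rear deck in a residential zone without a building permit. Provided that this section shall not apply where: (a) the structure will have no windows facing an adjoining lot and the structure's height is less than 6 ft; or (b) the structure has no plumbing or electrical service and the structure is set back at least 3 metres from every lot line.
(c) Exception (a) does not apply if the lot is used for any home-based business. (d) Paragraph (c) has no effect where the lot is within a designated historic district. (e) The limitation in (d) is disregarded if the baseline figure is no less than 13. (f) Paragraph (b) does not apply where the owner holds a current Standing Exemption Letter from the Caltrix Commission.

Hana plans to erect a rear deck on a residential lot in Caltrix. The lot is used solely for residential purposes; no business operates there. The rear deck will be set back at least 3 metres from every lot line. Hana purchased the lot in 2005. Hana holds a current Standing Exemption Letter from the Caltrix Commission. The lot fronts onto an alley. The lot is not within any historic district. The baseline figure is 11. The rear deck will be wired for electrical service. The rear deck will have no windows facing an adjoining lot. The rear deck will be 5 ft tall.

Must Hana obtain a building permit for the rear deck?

Exception (a)'s conditions are all satisfied: no windows face an adjoining lot; the structure's height is 5 ft, less than the 6 ft limit. Considering the limiting provisions: (c), which would limit (a), is not triggered: the lot is solely residential. Exception (a) stands.
Exception (b) fails — electrical service is planned.

No — exception (a) applies; Hana does not need a building permit.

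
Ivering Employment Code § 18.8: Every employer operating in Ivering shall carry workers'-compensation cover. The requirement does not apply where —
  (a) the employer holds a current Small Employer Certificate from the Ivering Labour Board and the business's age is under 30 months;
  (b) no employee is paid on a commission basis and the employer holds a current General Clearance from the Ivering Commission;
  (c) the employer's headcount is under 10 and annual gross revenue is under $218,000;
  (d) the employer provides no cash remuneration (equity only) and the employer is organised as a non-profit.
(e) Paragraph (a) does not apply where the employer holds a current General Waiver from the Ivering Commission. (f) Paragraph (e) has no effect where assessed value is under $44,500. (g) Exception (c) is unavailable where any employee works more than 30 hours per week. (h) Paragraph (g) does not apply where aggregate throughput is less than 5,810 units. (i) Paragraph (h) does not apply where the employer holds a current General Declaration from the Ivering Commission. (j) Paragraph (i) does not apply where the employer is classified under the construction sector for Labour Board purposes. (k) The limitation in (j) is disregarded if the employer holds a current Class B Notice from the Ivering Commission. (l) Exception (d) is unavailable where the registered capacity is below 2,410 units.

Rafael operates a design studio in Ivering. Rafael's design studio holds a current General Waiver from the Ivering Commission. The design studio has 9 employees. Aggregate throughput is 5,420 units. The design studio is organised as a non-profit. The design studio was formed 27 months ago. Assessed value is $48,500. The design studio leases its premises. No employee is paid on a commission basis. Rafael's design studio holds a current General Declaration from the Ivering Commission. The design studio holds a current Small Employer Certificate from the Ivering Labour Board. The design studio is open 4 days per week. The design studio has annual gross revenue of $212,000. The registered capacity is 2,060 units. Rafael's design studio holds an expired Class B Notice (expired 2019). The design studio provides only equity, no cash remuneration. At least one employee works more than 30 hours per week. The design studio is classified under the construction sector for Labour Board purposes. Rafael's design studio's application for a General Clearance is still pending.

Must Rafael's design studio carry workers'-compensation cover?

Exception (a) is satisfied on its face — a current Small Employer Certificate is held; the business's age is 27 months, under the 30 months limit. But applying paragraphs (e)–(f): (e) operates — a current General Waiver is held. (f) is not engaged (assessed value is $48,500, not under $44,500), so (e) stands. Exception (a) does not apply.
Exception (b) does not apply: the General Clearance is not current.
Exception (c) is satisfied on its face — the employer's headcount is 9, under the 10 limit; annual gross revenue is $212,000, under the $218,000 limit. As to paragraphs (g)–(k): (g) would limit (c) — at least one employee exceeds 30 hours/week — but (h) sets (g) aside: (h) operates against (g): aggregate throughput is 5,420 units, less than the 5,810 units limit. (i) would limit (h) — a current General Declaration is held — but (j) sets (i) aside: (j) is engaged — the design studio is classified under the construction sector. (k), which would lift (j), is inapplicable — no current Class B Notice is held. (c) remains available.
Exception (d) is satisfied on its face — remuneration is equity-only; the employer is a non-profit. Turning to paragraph (l): (l) is triggered — the registered capacity is 2,060 units, below the 2,410 units limit. (d) is therefore removed.

No — exception (c) applies; Rafael's design studio is not required to carry workers'-compensation cover.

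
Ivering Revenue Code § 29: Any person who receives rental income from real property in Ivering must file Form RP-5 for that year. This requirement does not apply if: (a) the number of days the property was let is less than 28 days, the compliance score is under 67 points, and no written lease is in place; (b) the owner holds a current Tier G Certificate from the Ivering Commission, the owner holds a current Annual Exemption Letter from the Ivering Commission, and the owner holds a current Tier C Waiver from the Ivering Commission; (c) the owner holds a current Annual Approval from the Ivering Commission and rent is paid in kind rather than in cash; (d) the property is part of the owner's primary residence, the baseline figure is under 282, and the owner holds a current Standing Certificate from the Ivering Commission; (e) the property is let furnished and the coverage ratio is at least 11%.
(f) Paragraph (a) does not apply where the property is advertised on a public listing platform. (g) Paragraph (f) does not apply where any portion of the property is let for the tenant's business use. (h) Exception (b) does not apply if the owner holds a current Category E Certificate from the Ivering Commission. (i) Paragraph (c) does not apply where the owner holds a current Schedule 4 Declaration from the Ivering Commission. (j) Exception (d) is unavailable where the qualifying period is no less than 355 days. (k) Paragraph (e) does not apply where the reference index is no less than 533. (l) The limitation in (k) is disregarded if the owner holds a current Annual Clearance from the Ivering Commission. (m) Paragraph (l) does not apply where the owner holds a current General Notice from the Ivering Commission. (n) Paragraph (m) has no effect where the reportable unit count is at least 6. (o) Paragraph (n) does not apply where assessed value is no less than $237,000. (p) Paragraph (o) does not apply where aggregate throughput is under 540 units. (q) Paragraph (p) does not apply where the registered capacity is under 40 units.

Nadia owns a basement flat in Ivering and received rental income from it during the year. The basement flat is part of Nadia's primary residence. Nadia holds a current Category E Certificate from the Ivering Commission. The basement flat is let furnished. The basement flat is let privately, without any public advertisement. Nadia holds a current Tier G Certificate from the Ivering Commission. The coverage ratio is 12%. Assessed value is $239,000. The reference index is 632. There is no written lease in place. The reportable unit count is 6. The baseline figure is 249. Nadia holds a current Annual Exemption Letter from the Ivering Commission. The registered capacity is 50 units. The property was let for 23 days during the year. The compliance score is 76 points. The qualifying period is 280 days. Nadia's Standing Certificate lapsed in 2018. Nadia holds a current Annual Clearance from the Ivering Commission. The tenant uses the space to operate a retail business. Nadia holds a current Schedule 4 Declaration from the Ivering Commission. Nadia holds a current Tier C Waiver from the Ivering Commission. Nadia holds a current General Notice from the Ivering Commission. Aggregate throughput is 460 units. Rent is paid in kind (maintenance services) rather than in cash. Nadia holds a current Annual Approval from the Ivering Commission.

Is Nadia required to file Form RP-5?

No — exception (e) applies; Nadia is not required to file Form RP-5.

Exception (a) does not apply: the compliance score is 76 points, not under 67 points.
Exception (b): a current Tier G Certificate is held; a current Annual Exemption Letter is held; a current Tier C Waiver is held — every condition holds. Turning to paragraph (h): (h) applies — a current Category E Certificate is held. Exception (b) does not apply.
Exception (c)'s conditions are all satisfied: a current Annual Approval is held; rent is paid in kind. However, paragraph (i) must be considered: (i) is triggered — a current Schedule 4 Declaration is held. So (c) is unavailable.
Exception (d) does not apply: no current Standing Certificate is held.
Exception (e): the property is let furnished; the coverage ratio is 12%, meeting the 11% threshold — every condition holds. Under paragraphs (k)–(q): (k) would limit (e) — the reference index is 632, meeting the 533 threshold — but (l) sets (k) aside: (l) is engaged — a current Annual Clearance is held. (m) would limit (l) — a current General Notice is held — but (n) sets (m) aside: (n) is engaged — the reportable unit count is 6, meeting the 6 threshold. (o) would limit (n) — assessed value is $239,000, meeting the $237,000 threshold — but (p) sets (o) aside: (p) is triggered — aggregate throughput is 460 units, under the 540 units limit. (q), which would lift (p), is inapplicable — the registered capacity is 50 units, not under 40 units. Exception (e) stands.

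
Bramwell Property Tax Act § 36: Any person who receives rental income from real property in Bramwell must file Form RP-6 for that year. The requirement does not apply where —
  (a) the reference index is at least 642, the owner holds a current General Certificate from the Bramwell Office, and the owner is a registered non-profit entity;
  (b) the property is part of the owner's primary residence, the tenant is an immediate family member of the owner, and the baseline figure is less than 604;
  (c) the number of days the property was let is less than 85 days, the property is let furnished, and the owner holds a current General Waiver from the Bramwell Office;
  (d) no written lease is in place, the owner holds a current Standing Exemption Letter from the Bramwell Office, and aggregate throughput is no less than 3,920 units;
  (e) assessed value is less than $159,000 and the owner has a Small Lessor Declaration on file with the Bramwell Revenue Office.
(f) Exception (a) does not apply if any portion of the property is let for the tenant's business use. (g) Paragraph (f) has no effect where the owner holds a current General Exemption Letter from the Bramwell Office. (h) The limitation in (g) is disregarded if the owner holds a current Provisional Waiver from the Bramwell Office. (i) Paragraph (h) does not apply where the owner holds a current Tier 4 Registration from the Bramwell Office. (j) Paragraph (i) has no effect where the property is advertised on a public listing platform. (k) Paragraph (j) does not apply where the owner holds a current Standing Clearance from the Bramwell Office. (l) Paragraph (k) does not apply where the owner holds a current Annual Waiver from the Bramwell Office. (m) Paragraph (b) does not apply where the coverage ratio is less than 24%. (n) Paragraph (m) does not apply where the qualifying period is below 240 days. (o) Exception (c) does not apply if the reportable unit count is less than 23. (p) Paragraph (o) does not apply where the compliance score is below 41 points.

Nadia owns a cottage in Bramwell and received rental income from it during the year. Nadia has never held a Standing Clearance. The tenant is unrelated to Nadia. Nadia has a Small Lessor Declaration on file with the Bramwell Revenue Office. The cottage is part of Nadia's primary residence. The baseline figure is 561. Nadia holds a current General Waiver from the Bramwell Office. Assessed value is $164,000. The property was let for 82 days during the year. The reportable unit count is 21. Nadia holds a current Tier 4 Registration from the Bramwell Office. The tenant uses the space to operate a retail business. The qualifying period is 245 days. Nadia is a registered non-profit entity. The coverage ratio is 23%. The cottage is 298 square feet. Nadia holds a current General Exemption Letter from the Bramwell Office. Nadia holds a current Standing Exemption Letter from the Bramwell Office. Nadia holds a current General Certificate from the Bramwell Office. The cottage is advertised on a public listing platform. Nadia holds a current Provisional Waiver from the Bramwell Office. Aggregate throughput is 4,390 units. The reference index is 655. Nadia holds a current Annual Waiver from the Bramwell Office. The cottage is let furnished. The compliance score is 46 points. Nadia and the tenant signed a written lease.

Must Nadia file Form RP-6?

Yes — Nadia must file Form RP-6.

Exception (a)'s conditions are all satisfied: the reference index is 655, meeting the 642 threshold; a current General Certificate is held; Nadia is a registered non-profit. However, paragraphs (f)–(l) must be considered: (f) operates against (a): the space is let for business use. (g) would limit (f) — a current General Exemption Letter is held — but (h) sets (g) aside: (h) operates — a current Provisional Waiver is held. (i) would limit (h) — a current Tier 4 Registration is held — but (j) sets (i) aside: (j) is triggered — the property is publicly advertised. (k), which would lift (j), is not triggered — no current Standing Clearance is held. (a) is therefore removed.
Exception (b) requires that the tenant is an immediate family member of the owner; but the tenant is unrelated to the owner, so (b) is unavailable.
Exception (c) is satisfied on its face — the number of days the property was let is 82 days, less than the 85 days limit; the property is let furnished; a current General Waiver is held. But: (o) applies — the reportable unit count is 21, less than the 23 limit. (p), which would lift (o), is inapplicable — the compliance score is 46 points, not below 41 points. So (c) is unavailable.
Exception (d) requires that no written lease is in place; but a written lease is in place, so (d) is unavailable.
Exception (e) fails — assessed value is $164,000, not less than $159,000.
No exception is made out. Nadia falls within the general rule.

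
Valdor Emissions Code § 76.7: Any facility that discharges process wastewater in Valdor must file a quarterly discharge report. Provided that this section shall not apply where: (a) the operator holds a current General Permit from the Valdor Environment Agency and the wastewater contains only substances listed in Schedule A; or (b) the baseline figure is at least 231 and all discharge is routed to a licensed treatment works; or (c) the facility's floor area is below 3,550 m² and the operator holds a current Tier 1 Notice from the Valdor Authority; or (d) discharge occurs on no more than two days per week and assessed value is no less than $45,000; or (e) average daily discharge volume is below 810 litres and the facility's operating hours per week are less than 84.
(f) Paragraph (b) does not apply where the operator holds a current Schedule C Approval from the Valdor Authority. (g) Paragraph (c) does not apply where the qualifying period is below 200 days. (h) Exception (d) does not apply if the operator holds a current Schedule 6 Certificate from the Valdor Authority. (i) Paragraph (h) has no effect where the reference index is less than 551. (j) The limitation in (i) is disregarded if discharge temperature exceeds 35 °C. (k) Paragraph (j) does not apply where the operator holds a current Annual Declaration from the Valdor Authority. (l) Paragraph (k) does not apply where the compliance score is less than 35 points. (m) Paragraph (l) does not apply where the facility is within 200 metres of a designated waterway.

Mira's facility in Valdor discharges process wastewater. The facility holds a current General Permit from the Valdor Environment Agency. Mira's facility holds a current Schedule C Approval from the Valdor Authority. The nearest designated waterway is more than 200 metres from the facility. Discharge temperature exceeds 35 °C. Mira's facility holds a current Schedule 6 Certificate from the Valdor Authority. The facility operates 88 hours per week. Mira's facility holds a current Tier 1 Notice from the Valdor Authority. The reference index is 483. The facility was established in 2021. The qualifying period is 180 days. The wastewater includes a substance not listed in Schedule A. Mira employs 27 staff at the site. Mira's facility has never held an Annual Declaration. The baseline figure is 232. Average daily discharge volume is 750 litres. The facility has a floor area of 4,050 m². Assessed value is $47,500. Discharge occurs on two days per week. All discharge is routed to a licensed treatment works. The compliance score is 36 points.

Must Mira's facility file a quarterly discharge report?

Yes — Mira's facility must file a quarterly discharge report.

Exception (a) fails — the wastewater includes a non-Schedule-A substance.
Exception (b)'s conditions are all satisfied: the baseline figure is 232, meeting the 231 threshold; discharge is routed to a licensed treatment works. However, paragraph (f) must be considered: (f) operates against (b): a current Schedule C Approval is held. Exception (b) does not apply.
Exception (c) fails — the facility's floor area is 4,050 m², not below 3,550 m².
All of (d)'s requirements are met (discharge occurs on no more than two days per week; assessed value is $47,500, meeting the $45,000 threshold). But applying paragraphs (h)–(m): (h) operates — a current Schedule 6 Certificate is held. (i) operates (the reference index is 483, less than the 551 limit), but is displaced by (j): (j) operates against (i): discharge temperature exceeds 35 °C. (k), which would lift (j), is not engaged — no current Annual Declaration is held. (d) is therefore removed.
Exception (e) fails — the facility's operating hours per week are 88, not less than 84.
Every exception is unavailable, so the rule governs.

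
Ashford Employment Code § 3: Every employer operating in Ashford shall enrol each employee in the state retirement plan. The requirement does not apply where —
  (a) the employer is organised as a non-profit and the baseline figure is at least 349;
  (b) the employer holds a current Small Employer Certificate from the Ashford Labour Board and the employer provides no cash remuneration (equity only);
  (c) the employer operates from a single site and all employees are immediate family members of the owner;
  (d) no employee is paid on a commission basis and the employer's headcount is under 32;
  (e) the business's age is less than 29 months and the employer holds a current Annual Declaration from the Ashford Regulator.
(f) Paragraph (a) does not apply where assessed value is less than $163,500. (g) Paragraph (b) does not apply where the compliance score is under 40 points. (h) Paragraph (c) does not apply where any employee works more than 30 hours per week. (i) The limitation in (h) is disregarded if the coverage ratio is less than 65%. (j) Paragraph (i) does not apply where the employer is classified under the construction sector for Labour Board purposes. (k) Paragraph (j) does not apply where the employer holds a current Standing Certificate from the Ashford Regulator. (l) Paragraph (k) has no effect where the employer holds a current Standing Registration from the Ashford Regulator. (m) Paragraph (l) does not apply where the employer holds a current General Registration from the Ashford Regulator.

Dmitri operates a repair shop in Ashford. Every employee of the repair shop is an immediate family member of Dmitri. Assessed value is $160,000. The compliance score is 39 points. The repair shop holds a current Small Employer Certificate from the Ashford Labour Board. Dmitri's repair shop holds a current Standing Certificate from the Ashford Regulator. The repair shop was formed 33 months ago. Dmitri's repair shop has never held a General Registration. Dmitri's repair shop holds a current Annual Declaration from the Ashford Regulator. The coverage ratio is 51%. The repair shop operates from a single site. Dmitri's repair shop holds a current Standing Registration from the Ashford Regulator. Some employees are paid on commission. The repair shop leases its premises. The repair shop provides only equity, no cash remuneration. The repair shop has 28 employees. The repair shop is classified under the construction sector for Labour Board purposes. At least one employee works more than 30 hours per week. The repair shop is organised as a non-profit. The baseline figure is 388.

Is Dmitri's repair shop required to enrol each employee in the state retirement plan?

Yes — Dmitri's repair shop must enrol each employee in the state retirement plan.

Exception (a) is satisfied on its face — the employer is a non-profit; the baseline figure is 388, meeting the 349 threshold. But applying paragraph (f): (f) operates — assessed value is $160,000, less than the $163,500 limit. So (a) is unavailable.
Exception (b): a current Small Employer Certificate is held; remuneration is equity-only — every condition holds. But: (g) operates against (b): the compliance score is 39 points, under the 40 points limit. Exception (b) does not apply.
Exception (c)'s conditions are all satisfied: the employer operates from a single site; every employee is an immediate family member. Turning to paragraphs (h)–(m): (h) operates — at least one employee exceeds 30 hours/week. (i) operates (the coverage ratio is 51%, less than the 65% limit), but is set aside by (j): (j) operates against (i): the repair shop is classified under the construction sector. (k) would limit (j) — a current Standing Certificate is held — but (l) sets (k) aside: (l) operates against (k): a current Standing Registration is held. (m), which would lift (l), is inapplicable — no current General Registration is held. Exception (c) does not apply.
Exception (d) requires that no employee is paid on a commission basis; but some employees are paid on commission, so (d) is unavailable.
Exception (e) fails — the business's age is 33 months, not less than 29 months.
No exception applies. The general rule governs.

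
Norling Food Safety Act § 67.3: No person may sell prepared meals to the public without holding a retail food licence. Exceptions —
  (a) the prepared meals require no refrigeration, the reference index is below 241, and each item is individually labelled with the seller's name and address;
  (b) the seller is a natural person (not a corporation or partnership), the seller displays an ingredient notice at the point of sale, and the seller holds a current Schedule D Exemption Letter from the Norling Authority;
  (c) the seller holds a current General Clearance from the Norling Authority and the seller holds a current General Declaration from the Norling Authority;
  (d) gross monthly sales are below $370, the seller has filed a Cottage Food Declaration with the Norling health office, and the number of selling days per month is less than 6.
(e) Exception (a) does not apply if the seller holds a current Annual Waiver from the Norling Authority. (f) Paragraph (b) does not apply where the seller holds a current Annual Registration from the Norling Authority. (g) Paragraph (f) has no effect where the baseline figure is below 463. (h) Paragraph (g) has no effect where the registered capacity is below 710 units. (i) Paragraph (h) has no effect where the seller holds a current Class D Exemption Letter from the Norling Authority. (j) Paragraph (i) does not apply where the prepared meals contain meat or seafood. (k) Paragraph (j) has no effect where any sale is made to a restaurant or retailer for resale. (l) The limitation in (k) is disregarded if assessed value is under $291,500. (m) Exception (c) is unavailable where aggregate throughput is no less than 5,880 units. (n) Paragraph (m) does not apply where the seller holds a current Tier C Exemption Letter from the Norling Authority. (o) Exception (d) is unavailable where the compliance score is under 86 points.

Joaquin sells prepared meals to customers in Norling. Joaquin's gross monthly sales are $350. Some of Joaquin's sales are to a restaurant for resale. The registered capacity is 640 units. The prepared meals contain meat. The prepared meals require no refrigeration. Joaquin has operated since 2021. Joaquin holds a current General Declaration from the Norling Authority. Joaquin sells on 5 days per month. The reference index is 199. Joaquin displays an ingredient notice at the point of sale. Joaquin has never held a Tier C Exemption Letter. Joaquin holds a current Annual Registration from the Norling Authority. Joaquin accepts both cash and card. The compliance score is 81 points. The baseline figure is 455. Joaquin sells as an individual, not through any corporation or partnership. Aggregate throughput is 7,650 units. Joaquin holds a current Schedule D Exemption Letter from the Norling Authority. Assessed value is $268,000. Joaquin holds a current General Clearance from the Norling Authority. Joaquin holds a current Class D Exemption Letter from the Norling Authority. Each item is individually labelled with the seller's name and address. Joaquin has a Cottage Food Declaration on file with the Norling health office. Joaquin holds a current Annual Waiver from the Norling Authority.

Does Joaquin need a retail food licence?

Exception (a) is satisfied on its face — the prepared meals are shelf-stable; the reference index is 199, below the 241 limit; items are individually labelled. But applying paragraph (e): (e) operates against (a): a current Annual Waiver is held. Exception (a) does not apply.
Exception (b) is satisfied on its face — the seller is a natural person; an ingredient notice is displayed; a current Schedule D Exemption Letter is held. But applying paragraphs (f)–(l): (f) operates against (b): a current Annual Registration is held. (g) would limit (f) — the baseline figure is 455, below the 463 limit — but (h) sets (g) aside: (h) operates against (g): the registered capacity is 640 units, below the 710 units limit. (i) would limit (h) — a current Class D Exemption Letter is held — but (j) sets (i) aside: (j) operates against (i): the prepared meals contain meat. (k) would limit (j) — some sales are to a restaurant for resale — but (l) sets (k) aside: (l) operates against (k): assessed value is $268,000, under the $291,500 limit. (b) is therefore removed.
Exception (c) is satisfied on its face — a current General Clearance is held; a current General Declaration is held. Turning to paragraphs (m)–(n): (m) applies — aggregate throughput is 7,650 units, meeting the 5,880 units threshold. (n) is not triggered (the Tier C Exemption Letter is not current), so (m) stands. So (c) is unavailable.
All of (d)'s requirements are met (gross monthly sales are $350, below the $370 limit; a Cottage Food Declaration is on file; the number of selling days per month is 5, less than the 6 limit). Turning to paragraph (o): (o) applies — the compliance score is 81 points, under the 86 points limit. (d) is therefore removed.
No exception is made out. Joaquin falls within the general rule.

Yes — Joaquin must hold a retail food licence.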